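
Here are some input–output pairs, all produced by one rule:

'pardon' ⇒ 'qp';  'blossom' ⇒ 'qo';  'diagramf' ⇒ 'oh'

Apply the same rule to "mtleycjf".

lh

The rule is to shift every letter 2 places forward in the alphabet (wrapping around), then keep only the last 2 characters.
For "mtleycjf", step one produces "ovngaelh"; step two turns that into "lh".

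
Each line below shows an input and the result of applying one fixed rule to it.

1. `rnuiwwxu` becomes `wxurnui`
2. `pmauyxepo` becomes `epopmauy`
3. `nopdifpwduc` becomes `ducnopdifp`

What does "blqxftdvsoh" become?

sohblqxftd

Looking at the pairs, the operation is to move the last 3 characters to the front (rotate right by 3), then delete the last character.
Applying both steps to "blqxftdvsoh": "sohblqxftdv", then "sohblqxftd".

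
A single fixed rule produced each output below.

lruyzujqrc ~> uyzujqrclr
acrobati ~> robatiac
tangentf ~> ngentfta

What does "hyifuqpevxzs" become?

ifuqpevxzshy

Looking at the pairs, the operation is to move the first 2 characters to the end (rotate left by 2).
On "hyifuqpevxzs" that produces "ifuqpevxzshy".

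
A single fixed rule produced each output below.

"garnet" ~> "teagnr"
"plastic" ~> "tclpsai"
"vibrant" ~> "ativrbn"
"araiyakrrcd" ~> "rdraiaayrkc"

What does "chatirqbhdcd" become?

dchctaribqdh

Rule — swap each adjacent pair of characters (1↔2, 3↔4, ...), then move the last 2 characters to the front (rotate right by 2).
Working it through for "chatirqbhdcd": intermediate "hctaribqdhdc", final "dchctaribqdh".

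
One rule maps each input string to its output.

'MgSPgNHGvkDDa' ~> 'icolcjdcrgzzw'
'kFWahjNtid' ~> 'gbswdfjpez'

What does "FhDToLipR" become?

bdzpkheln

Looking at the pairs, the operation is to shift every letter 4 places backward in the alphabet (wrapping around), then convert every letter to lowercase.
For "FhDToLipR", step one produces "BdZPkHelN"; step two turns that into "bdzpkheln".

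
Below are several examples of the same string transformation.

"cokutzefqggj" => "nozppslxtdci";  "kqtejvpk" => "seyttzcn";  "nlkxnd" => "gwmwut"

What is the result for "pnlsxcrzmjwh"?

aivsfqywubgl

What's happening: shift every letter 9 places forward in the alphabet (wrapping around), then swap the front and back halves of the string.
So "pnlsxcrzmjwh" becomes "aivsfqywubgl".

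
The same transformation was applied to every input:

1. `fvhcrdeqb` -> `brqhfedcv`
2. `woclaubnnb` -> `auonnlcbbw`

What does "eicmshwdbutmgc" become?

The rule is to sort the characters into reverse alphabetical order, then swap the first and last characters.
On "eicmshwdbutmgc": the first step gives "wutsmmihgedccb", and the second then gives "butsmmihgedccw".
(Check on "woclaubnnb": → "wuonnlcbba" → "auonnlcbbw" ✓)

butsmmihgedccw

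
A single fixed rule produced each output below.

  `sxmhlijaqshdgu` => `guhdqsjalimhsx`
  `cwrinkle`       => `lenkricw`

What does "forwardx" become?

Rule — reverse the string, then swap each adjacent pair of characters (1↔2, 3↔4, ...).
So "forwardx" becomes "dxarrwfo".
(Check on "cwrinkle": → "elknirwc" → "lenkricw" ✓)

dxarrwfo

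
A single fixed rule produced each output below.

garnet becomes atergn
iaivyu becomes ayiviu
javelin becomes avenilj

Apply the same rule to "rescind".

The transformation: sort the characters into alphabetical order, then take characters alternately from the front and the back (1st, last, 2nd, 2nd-last, ...).
"rescind" → "cdeinrs" → "csdreni".

csdreni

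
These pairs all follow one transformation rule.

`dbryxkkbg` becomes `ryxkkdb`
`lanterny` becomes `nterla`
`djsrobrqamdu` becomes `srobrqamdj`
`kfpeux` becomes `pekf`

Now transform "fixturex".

What's happening: delete the last 2 characters, then move the first 2 characters to the end (rotate left by 2).
On "fixturex" that produces "xturfi".

xturfi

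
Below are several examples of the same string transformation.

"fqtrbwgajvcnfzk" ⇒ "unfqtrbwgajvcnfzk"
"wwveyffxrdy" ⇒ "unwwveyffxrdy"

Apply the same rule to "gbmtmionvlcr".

What's happening: prepend "un".
So "gbmtmionvlcr" becomes "ungbmtmionvlcr".

ungbmtmionvlcr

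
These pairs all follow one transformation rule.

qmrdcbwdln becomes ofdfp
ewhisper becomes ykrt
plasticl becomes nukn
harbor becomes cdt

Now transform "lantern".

cvt

The pattern: shift every letter 2 places forward in the alphabet (wrapping around), then keep every other character starting from the second (positions 2nd, 4th, 6th, ...).
"lantern" → "ncpvgtp" → "cvt".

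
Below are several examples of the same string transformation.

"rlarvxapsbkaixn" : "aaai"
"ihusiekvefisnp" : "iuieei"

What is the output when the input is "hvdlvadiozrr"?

aio

Rule — keep only the vowels.
"hvdlvadiozrr" → "aio".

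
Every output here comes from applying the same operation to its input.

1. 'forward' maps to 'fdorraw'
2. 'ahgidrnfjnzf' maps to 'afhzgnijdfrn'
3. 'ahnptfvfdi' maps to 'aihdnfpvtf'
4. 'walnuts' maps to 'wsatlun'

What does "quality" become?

The rule is to take characters alternately from the front and the back (1st, last, 2nd, 2nd-last, ...).
So "quality" becomes "qyutail".

qyutail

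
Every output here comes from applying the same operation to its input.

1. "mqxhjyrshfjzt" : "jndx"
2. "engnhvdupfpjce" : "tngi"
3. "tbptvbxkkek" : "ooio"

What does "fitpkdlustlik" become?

xpmo

Rule — shift every letter 4 places forward in the alphabet (wrapping around), then keep only the last 4 characters.
Working it through for "fitpkdlustlik": intermediate "jmxtohpywxpmo", final "xpmo".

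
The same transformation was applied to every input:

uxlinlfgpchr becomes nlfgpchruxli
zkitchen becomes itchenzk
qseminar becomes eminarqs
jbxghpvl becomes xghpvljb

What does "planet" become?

The rule is to move the last 2 characters to the front (rotate right by 2), then swap the front and back halves of the string.
On "planet": the first step gives "etplan", and the second then gives "lanetp".

lanetp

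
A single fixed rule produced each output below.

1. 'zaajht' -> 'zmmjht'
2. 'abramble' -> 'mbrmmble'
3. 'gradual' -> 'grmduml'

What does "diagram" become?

dimgrmm

Rule — replace every "a" with "m".
"diagram" → "dimgrmm".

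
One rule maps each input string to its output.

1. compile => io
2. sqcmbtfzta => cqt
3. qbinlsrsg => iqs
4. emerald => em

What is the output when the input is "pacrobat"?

bp

Looking at the pairs, the operation is to sort the characters into alphabetical order, then keep one character in every 3, starting at position 3 (positions 3rd, 6th, 9th, ...).
Working it through for "pacrobat": intermediate "aabcoprt", final "bp".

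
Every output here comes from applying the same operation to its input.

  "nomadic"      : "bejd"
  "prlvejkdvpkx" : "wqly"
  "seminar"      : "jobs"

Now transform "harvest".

The pattern: shift every letter 1 place forward in the alphabet (wrapping around), then keep only the last 4 characters.
So "harvest" becomes "wftu".

wftu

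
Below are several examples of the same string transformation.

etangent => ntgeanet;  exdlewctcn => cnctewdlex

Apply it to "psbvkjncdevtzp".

The transformation: swap each adjacent pair of characters (1↔2, 3↔4, ...), then reverse the string.
For "psbvkjncdevtzp", step one produces "spvbjkcnedtvpz"; step two turns that into "zpvtdenckjbvps".

zpvtdenckjbvps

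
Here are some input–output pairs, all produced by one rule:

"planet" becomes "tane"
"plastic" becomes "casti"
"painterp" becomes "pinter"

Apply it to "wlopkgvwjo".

oopkgvwj

Rule — delete the first 2 characters, then move the last character to the front.
Working it through for "wlopkgvwjo": intermediate "opkgvwjo", final "oopkgvwj".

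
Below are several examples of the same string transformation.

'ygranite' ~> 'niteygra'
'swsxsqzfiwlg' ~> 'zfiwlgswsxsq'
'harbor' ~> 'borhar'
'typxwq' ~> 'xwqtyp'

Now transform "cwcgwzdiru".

zdirucwcgw

What's happening: swap the front and back halves of the string.
Applying that to "cwcgwzdiru" gives "zdirucwcgw".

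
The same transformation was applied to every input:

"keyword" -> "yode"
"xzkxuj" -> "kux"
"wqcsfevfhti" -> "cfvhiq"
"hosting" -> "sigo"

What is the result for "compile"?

mieo

The pattern: move the first 2 characters to the end (rotate left by 2), then keep every other character starting from the first (positions 1st, 3rd, 5th, ...).
Applying both steps to "compile": "mpileco", then "mieo".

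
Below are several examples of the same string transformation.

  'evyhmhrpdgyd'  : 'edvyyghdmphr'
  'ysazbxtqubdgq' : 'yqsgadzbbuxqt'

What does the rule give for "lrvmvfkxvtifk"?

In each case the input is transformed by: take characters alternately from the front and the back (1st, last, 2nd, 2nd-last, ...).
Doing the same to "lrvmvfkxvtifk": "lkrfvimtvvfxk".

lkrfvimtvvfxk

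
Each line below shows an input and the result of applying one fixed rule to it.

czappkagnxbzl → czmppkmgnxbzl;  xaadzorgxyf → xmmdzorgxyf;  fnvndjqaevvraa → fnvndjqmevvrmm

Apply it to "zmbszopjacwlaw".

zmbszopjmcwlmw

The transformation: replace every "a" with "m".
Applying that to "zmbszopjacwlaw" gives "zmbszopjmcwlmw".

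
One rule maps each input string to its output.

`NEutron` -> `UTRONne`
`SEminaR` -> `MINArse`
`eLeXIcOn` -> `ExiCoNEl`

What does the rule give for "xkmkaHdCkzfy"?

In each case the input is transformed by: flip the case of every letter, then move the first 2 characters to the end (rotate left by 2).
Applying both steps to "xkmkaHdCkzfy": "XKMKAhDcKZFY", then "MKAhDcKZFYXK".

MKAhDcKZFYXK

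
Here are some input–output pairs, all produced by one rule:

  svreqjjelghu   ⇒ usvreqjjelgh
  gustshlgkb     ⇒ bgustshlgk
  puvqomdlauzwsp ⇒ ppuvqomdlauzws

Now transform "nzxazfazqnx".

xnzxazfazqn

Rule — move the last character to the front.
For "nzxazfazqnx" the result is "xnzxazfazqn".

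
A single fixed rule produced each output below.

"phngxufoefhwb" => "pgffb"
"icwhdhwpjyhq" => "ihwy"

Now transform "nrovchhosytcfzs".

nvhyf

The pattern: keep one character in every 3, starting at position 1 (positions 1st, 4th, 7th, ...).
So "nrovchhosytcfzs" becomes "nvhyf".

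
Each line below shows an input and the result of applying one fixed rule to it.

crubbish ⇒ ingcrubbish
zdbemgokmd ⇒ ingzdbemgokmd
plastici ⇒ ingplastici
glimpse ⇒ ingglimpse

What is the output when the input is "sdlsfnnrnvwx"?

The pattern: prepend "ing".
"sdlsfnnrnvwx" → "ingsdlsfnnrnvwx".

ingsdlsfnnrnvwx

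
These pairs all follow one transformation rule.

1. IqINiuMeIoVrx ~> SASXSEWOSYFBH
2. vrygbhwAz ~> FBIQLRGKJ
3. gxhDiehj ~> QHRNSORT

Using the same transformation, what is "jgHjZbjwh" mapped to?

Each output is the input with this applied: shift every letter 10 places forward in the alphabet (wrapping around), then convert every letter to uppercase.
For "jgHjZbjwh", step one produces "tqRtJltgr"; step two turns that into "TQRTJLTGR".
(Check on "IqINiuMeIoVrx": → "SaSXseWoSyFbh" → "SASXSEWOSYFBH" ✓)

TQRTJLTGR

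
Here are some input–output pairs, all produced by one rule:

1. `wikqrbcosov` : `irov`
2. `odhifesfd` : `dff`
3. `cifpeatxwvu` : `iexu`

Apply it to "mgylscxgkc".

What's happening: keep one character in every 3, starting at position 2 (positions 2nd, 5th, 8th, ...).
Applying that to "mgylscxgkc" gives "gsg".

gsg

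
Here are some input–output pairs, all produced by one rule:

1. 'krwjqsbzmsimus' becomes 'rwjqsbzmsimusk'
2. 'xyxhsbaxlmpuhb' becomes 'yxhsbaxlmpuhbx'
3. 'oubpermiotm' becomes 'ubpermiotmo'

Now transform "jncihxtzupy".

Each output is the input with this applied: move the first character to the end.
Applying that to "jncihxtzupy" gives "ncihxtzupyj".

ncihxtzupyj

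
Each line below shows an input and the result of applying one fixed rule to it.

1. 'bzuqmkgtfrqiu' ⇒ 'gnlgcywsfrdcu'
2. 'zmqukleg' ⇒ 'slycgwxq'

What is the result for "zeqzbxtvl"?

xlqclnjfh

The transformation: move the last character to the front, then shift every letter 12 places forward in the alphabet (wrapping around).
Starting from "zeqzbxtvl": after the first operation, "lzeqzbxtv"; after the second, "xlqclnjfh".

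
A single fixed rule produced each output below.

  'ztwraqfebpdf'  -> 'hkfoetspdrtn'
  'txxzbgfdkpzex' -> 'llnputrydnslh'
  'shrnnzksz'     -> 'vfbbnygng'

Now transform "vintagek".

The rule is to move the first character to the end, then shift every letter 12 places backward in the alphabet (wrapping around).
On "vintagek": the first step gives "intagekv", and the second then gives "wbhousyj".
(Check on "txxzbgfdkpzex": → "xxzbgfdkpzext" → "llnputrydnslh" ✓)

wbhousyj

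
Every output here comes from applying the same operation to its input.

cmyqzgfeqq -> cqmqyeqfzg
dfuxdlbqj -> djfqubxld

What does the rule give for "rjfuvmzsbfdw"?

Looking at the pairs, the operation is to take characters alternately from the front and the back (1st, last, 2nd, 2nd-last, ...).
So "rjfuvmzsbfdw" becomes "rwjdffubvsmz".

rwjdffubvsmz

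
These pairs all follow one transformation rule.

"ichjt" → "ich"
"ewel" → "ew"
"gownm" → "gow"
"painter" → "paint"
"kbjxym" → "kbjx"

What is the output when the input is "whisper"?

whisp

In each case the input is transformed by: delete the last 2 characters.
"whisper" → "whisp".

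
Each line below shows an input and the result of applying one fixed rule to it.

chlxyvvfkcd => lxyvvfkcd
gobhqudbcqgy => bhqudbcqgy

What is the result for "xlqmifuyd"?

qmifuyd

The pattern: delete the first 2 characters.
Applying that to "xlqmifuyd" gives "qmifuyd".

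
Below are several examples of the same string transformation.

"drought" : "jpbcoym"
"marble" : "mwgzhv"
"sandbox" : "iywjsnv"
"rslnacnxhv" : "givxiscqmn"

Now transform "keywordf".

Looking at the pairs, the operation is to move the first 2 characters to the end (rotate left by 2), then shift every letter 5 places backward in the alphabet (wrapping around).
"keywordf" → "trjmyafz".

trjmyafz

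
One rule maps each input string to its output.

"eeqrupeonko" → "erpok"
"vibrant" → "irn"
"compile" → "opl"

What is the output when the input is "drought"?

What's happening: keep every other character starting from the second (positions 2nd, 4th, 6th, ...).
For "drought" the result is "ruh".

ruh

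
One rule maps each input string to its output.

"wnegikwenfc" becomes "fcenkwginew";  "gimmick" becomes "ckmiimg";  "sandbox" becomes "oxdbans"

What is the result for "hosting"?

ngtiosh

Rule — reverse the string, then swap each adjacent pair of characters (1↔2, 3↔4, ...).
Applying both steps to "hosting": "gnitsoh", then "ngtiosh".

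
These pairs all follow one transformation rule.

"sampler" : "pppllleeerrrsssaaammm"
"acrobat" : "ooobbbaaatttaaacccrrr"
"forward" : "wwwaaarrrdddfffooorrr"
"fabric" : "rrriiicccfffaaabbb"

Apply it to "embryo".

The pattern: move the first 3 characters to the end (rotate left by 3), then repeat every character 3 times.
Working it through for "embryo": intermediate "ryoemb", final "rrryyyoooeeemmmbbb".

rrryyyoooeeemmmbbb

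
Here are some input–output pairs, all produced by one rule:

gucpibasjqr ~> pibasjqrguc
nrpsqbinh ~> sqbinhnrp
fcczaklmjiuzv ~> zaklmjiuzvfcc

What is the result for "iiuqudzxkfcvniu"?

What's happening: move the first 3 characters to the end (rotate left by 3).
"iiuqudzxkfcvniu" → "qudzxkfcvniuiiu".

qudzxkfcvniuiiu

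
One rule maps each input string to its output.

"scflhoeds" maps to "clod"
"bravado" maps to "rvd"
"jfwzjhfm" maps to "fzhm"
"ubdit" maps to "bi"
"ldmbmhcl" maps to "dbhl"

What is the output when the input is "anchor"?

The pattern: keep every other character starting from the second (positions 2nd, 4th, 6th, ...).
"anchor" → "nhr".

nhr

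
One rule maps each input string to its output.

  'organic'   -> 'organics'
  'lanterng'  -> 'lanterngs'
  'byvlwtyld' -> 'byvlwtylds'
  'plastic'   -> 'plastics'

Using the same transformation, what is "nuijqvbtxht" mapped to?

Each output is the input with this applied: append "s".
On "nuijqvbtxht" that produces "nuijqvbtxhts".

nuijqvbtxhts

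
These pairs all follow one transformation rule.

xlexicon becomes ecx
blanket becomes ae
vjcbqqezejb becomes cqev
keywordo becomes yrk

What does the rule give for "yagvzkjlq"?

Looking at the pairs, the operation is to move the first character to the end, then keep one character in every 3, starting at position 2 (positions 2nd, 5th, 8th, ...).
Applying both steps to "yagvzkjlq": "agvzkjlqy", then "gkq".

gkq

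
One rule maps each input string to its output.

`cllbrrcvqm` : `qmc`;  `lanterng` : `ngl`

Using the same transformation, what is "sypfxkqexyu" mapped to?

Rule — move the first character to the end, then keep only the last 3 characters.
Starting from "sypfxkqexyu": after the first operation, "ypfxkqexyus"; after the second, "yus".
(Check on "lanterng": → "anterngl" → "ngl" ✓)

yus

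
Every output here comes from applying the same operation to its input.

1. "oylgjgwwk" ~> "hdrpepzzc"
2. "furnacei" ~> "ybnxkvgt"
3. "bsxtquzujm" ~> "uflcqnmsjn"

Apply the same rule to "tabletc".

mvtmuxe

The rule is to shift every letter 7 places backward in the alphabet (wrapping around), then take characters alternately from the front and the back (1st, last, 2nd, 2nd-last, ...).
Working it through for "tabletc": intermediate "mtuexmv", final "mvtmuxe".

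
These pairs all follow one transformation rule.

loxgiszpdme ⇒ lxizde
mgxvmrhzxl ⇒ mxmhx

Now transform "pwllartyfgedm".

Each output is the input with this applied: keep every other character starting from the first (positions 1st, 3rd, 5th, ...).
For "pwllartyfgedm" the result is "platfem".

platfem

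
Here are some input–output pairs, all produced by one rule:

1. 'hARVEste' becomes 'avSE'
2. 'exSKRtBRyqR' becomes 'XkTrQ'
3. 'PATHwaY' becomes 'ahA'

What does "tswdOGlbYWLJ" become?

Rule — flip the case of every letter, then keep every other character starting from the second (positions 2nd, 4th, 6th, ...).
"tswdOGlbYWLJ" → "TSWDogLBywlj" → "SDgBwj".

SDgBwj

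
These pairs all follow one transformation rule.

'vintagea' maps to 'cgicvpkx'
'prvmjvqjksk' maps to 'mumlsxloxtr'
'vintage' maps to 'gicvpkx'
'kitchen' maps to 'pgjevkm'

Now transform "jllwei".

In each case the input is transformed by: reverse the string, then shift every letter 2 places forward in the alphabet (wrapping around).
Working it through for "jllwei": intermediate "iewllj", final "kgynnl".
(Check on "kitchen": → "nehctik" → "pgjevkm" ✓)

kgynnl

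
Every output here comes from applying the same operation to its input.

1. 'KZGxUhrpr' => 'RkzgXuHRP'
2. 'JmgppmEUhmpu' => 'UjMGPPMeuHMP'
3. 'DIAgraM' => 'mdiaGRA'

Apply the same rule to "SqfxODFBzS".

What's happening: move the last character to the front, then flip the case of every letter.
"SqfxODFBzS" → "SSqfxODFBz" → "ssQFXodfbZ".
(Check on "KZGxUhrpr": → "rKZGxUhrp" → "RkzgXuHRP" ✓)

ssQFXodfbZ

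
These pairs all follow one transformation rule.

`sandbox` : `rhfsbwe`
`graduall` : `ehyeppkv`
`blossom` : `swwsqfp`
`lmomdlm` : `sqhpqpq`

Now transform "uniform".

In each case the input is transformed by: shift every letter 4 places forward in the alphabet (wrapping around), then move the first 2 characters to the end (rotate left by 2).
For "uniform", step one produces "yrmjsvq"; step two turns that into "mjsvqyr".

mjsvqyr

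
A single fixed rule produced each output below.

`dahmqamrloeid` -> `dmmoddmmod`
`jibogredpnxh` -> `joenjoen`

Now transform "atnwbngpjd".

Each output is the input with this applied: keep one character in every 3, starting at position 1 (positions 1st, 4th, 7th, ...), then write the whole string twice.
For "atnwbngpjd", step one produces "awgd"; step two turns that into "awgdawgd".

awgdawgd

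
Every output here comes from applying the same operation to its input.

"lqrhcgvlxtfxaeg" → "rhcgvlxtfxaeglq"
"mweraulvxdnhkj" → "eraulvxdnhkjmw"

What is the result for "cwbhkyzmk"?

bhkyzmkcw

Rule — move the first 2 characters to the end (rotate left by 2).
For "cwbhkyzmk" the result is "bhkyzmkcw".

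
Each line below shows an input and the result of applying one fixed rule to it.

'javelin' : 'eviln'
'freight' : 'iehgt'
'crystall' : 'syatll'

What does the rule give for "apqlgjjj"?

lqjgjj

Rule — delete the first 2 characters, then swap each adjacent pair of characters (1↔2, 3↔4, ...).
Starting from "apqlgjjj": after the first operation, "qlgjjj"; after the second, "lqjgjj".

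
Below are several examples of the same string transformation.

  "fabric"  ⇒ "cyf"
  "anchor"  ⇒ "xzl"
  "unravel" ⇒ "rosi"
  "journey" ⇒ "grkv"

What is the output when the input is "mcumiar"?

Each output is the input with this applied: shift every letter 3 places backward in the alphabet (wrapping around), then keep every other character starting from the first (positions 1st, 3rd, 5th, ...).
On "mcumiar": the first step gives "jzrjfxo", and the second then gives "jrfo".

jrfo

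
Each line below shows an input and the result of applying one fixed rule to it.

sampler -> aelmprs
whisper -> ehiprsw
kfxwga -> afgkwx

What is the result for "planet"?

Looking at the pairs, the operation is to sort the characters into alphabetical order.
Doing the same to "planet": "aelnpt".

aelnpt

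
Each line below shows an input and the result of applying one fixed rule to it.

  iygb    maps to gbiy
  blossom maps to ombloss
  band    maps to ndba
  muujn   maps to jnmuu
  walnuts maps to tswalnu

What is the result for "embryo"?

yoembr

Looking at the pairs, the operation is to move the last 2 characters to the front (rotate right by 2).
Applying that to "embryo" gives "yoembr".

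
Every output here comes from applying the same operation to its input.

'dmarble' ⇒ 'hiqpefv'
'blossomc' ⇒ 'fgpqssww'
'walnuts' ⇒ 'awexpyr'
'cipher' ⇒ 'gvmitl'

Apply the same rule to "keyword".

Looking at the pairs, the operation is to take characters alternately from the front and the back (1st, last, 2nd, 2nd-last, ...), then shift every letter 4 places forward in the alphabet (wrapping around).
Starting from "keyword": after the first operation, "kderyow"; after the second, "ohivcsa".

ohivcsa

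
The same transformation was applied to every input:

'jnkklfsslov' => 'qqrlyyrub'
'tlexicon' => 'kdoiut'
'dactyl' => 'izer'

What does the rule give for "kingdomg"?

Rule — delete the first 2 characters, then shift every letter 6 places forward in the alphabet (wrapping around).
"kingdomg" → "ngdomg" → "tmjusm".

tmjusm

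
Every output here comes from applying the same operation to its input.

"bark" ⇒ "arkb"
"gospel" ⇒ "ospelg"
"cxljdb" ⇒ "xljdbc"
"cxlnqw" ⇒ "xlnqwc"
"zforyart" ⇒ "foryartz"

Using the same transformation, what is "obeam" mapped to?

beamo

Rule — move the first character to the end.
Applying that to "obeam" gives "beamo".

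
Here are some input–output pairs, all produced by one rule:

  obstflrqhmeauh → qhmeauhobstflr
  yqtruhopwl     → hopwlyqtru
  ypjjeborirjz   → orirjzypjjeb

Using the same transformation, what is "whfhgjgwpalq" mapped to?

gwpalqwhfhgj

The pattern: swap the front and back halves of the string.
Doing the same to "whfhgjgwpalq": "gwpalqwhfhgj".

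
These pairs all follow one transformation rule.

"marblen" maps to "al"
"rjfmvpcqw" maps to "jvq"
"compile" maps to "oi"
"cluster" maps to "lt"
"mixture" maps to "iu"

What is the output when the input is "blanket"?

lk

The rule is to keep one character in every 3, starting at position 2 (positions 2nd, 5th, 8th, ...).
"blanket" → "lk".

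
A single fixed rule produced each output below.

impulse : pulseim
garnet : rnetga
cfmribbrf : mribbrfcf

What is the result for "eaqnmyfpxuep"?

qnmyfpxuepea

Rule — move the first 2 characters to the end (rotate left by 2).
"eaqnmyfpxuep" → "qnmyfpxuepea".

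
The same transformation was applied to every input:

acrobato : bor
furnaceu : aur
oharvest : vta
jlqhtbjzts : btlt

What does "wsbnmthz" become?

mzb

Rule — swap the front and back halves of the string, then keep one character in every 3, starting at position 1 (positions 1st, 4th, 7th, ...).
On "wsbnmthz": the first step gives "mthzwsbn", and the second then gives "mzb".
(Check on "furnaceu": → "aceufurn" → "aur" ✓)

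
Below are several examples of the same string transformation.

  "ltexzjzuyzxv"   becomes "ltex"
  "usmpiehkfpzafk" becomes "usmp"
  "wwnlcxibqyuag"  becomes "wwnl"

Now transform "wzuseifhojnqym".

Rule — keep only the first 4 characters.
So "wzuseifhojnqym" becomes "wzus".

wzus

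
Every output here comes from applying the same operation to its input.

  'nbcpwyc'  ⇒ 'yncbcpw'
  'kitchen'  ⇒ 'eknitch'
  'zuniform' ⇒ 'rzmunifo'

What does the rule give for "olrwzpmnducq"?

Rule — swap the first and last characters, then move the last 2 characters to the front (rotate right by 2).
For "olrwzpmnducq", step one produces "qlrwzpmnduco"; step two turns that into "coqlrwzpmndu".

coqlrwzpmndu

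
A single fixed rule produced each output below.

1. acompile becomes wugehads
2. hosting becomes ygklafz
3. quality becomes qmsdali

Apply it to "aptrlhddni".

ahljdzvvfs

The transformation: swap the first and last characters, then shift every letter 8 places backward in the alphabet (wrapping around).
Working it through for "aptrlhddni": intermediate "iptrlhddna", final "ahljdzvvfs".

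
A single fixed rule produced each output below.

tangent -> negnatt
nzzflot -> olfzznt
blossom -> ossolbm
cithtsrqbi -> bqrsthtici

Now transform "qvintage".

gatnivqe

What's happening: reverse the string, then move the first character to the end.
Working it through for "qvintage": intermediate "egatnivq", final "gatnivqe".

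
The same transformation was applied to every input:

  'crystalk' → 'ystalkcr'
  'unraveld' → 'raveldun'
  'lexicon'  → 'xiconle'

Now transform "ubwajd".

wajdub

Each output is the input with this applied: move the first 2 characters to the end (rotate left by 2).
On "ubwajd" that produces "wajdub".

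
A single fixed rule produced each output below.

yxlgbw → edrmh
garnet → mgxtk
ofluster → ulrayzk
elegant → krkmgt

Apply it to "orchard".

In each case the input is transformed by: delete the last character, then shift every letter 6 places forward in the alphabet (wrapping around).
Working it through for "orchard": intermediate "orchar", final "uxingx".

uxingx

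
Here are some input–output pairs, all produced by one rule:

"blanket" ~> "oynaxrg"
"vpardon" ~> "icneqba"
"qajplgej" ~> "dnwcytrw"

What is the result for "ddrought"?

The rule is to shift every letter 13 places forward in the alphabet (wrapping around) — i.e. ROT13.
So "ddrought" becomes "qqebhtug".

qqebhtug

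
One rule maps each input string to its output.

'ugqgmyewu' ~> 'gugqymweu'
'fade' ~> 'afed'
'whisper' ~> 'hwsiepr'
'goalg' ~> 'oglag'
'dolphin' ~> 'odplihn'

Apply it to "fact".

What's happening: swap each adjacent pair of characters (1↔2, 3↔4, ...).
So "fact" becomes "aftc".

aftc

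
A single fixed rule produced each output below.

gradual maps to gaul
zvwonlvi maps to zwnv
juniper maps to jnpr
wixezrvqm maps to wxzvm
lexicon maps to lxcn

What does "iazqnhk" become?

In each case the input is transformed by: keep every other character starting from the first (positions 1st, 3rd, 5th, ...).
On "iazqnhk" that produces "iznk".

iznk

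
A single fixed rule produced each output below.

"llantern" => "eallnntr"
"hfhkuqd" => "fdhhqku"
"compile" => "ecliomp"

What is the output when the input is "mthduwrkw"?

hdmktrwuw

What's happening: sort the characters into alphabetical order, then swap each adjacent pair of characters (1↔2, 3↔4, ...).
Working it through for "mthduwrkw": intermediate "dhkmrtuww", final "hdmktrwuw".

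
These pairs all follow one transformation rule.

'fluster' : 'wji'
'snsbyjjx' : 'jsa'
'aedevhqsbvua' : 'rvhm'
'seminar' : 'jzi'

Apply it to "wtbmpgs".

ndj

What's happening: keep one character in every 3, starting at position 1 (positions 1st, 4th, 7th, ...), then shift every letter 9 places backward in the alphabet (wrapping around).
Applying both steps to "wtbmpgs": "wms", then "ndj".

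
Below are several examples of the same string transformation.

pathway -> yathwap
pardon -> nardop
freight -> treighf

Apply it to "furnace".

What's happening: swap the first and last characters.
"furnace" → "eurnacf".

eurnacf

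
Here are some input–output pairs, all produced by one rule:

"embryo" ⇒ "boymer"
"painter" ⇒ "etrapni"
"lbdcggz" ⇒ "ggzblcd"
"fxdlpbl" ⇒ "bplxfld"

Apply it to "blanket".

In each case the input is transformed by: swap each adjacent pair of characters (1↔2, 3↔4, ...), then move the last 3 characters to the front (rotate right by 3).
On "blanket": the first step gives "lbnaekt", and the second then gives "ektlbna".

ektlbna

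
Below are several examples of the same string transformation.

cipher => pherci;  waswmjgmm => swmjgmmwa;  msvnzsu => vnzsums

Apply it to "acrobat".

Looking at the pairs, the operation is to move the first 2 characters to the end (rotate left by 2).
On "acrobat" that produces "robatac".

robatac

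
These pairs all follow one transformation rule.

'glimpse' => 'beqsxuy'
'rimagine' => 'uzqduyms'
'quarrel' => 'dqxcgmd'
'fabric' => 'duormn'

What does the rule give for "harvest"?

Looking at the pairs, the operation is to shift every letter 12 places forward in the alphabet (wrapping around), then move the last 3 characters to the front (rotate right by 3).
For "harvest", step one produces "tmdhqef"; step two turns that into "qeftmdh".

qeftmdh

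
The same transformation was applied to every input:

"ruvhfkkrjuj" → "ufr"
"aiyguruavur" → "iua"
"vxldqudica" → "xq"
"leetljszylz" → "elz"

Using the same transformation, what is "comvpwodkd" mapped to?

Rule — delete the last 3 characters, then keep one character in every 3, starting at position 2 (positions 2nd, 5th, 8th, ...).
On "comvpwodkd": the first step gives "comvpwo", and the second then gives "op".

op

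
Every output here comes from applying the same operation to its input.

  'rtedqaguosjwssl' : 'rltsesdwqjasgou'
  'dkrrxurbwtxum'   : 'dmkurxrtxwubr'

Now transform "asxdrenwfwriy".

aysixrdwrfewn

In each case the input is transformed by: take characters alternately from the front and the back (1st, last, 2nd, 2nd-last, ...).
Doing the same to "asxdrenwfwriy": "aysixrdwrfewn".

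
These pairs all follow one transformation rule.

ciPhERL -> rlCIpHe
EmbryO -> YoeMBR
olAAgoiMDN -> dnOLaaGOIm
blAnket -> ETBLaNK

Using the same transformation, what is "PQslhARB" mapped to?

rbpqSLHa

In each case the input is transformed by: flip the case of every letter, then move the last 2 characters to the front (rotate right by 2).
"PQslhARB" → "pqSLHarb" → "rbpqSLHa".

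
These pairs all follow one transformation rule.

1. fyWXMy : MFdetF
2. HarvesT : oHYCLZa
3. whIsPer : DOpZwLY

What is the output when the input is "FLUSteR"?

msbzALy

The rule is to flip the case of every letter, then shift every letter 7 places forward in the alphabet (wrapping around).
Applying both steps to "FLUSteR": "flusTEr", then "msbzALy".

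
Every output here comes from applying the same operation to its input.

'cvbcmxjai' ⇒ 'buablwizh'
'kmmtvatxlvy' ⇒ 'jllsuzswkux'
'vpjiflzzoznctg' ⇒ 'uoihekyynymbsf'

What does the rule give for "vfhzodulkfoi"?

uegynctkjenh

Each output is the input with this applied: shift every letter 1 place backward in the alphabet (wrapping around).
"vfhzodulkfoi" → "uegynctkjenh".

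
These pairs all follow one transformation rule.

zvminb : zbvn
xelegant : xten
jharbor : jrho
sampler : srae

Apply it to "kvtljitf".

The rule is to take characters alternately from the front and the back (1st, last, 2nd, 2nd-last, ...), then keep only the first 4 characters.
"kvtljitf" → "kfvt".
(Check on "jharbor": → "jrhoabr" → "jrho" ✓)

kfvt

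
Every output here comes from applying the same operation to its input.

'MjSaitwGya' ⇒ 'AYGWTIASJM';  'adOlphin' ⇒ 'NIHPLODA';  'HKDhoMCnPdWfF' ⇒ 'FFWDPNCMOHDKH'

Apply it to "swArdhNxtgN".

The pattern: reverse the string, then convert every letter to uppercase.
For "swArdhNxtgN", step one produces "NgtxNhdrAws"; step two turns that into "NGTXNHDRAWS".

NGTXNHDRAWS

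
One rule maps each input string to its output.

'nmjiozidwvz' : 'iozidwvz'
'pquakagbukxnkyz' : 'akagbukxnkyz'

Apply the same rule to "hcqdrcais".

The transformation: delete the first 3 characters.
For "hcqdrcais" the result is "drcais".

drcais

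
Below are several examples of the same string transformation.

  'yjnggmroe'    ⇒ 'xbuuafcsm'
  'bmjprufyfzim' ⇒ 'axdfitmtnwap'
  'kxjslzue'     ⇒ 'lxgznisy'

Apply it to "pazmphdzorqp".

onadvrncfedd

Each output is the input with this applied: shift every letter 12 places backward in the alphabet (wrapping around), then move the first character to the end.
Applying both steps to "pazmphdzorqp": "donadvrncfed", then "onadvrncfedd".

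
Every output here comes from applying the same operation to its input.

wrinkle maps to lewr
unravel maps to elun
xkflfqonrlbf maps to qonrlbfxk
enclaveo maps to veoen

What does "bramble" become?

lebr

The pattern: move the first 2 characters to the end (rotate left by 2), then delete the first 3 characters.
"bramble" → "amblebr" → "lebr".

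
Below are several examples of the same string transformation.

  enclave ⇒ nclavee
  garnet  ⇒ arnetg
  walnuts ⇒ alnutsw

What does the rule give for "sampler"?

amplers

In each case the input is transformed by: move the first character to the end.
So "sampler" becomes "amplers".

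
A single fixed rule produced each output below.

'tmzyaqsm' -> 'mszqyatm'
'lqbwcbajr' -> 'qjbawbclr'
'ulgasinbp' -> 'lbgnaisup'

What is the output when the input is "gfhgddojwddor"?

fohdgddwdjogr

The transformation: take characters alternately from the front and the back (1st, last, 2nd, 2nd-last, ...), then move the first 2 characters to the end (rotate left by 2).
Applying both steps to "gfhgddojwddor": "grfohdgddwdjo", then "fohdgddwdjogr".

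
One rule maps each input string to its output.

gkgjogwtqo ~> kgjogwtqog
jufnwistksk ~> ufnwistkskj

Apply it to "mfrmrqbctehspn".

Looking at the pairs, the operation is to move the first character to the end.
On "mfrmrqbctehspn" that produces "frmrqbctehspnm".

frmrqbctehspnm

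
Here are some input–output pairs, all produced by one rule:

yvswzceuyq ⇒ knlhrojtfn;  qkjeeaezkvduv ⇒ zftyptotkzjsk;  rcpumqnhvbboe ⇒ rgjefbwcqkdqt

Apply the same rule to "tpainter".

The transformation: shift every letter 11 places backward in the alphabet (wrapping around), then swap each adjacent pair of characters (1↔2, 3↔4, ...).
Starting from "tpainter": after the first operation, "iepxcitg"; after the second, "eixpicgt".
(Check on "yvswzceuyq": → "nkhlortjnf" → "knlhrojtfn" ✓)

eixpicgt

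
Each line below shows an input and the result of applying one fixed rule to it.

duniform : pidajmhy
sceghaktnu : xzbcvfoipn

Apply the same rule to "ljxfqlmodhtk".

The transformation: shift every letter 5 places backward in the alphabet (wrapping around), then move the first character to the end.
On "ljxfqlmodhtk": the first step gives "gesalghjycof", and the second then gives "esalghjycofg".

esalghjycofg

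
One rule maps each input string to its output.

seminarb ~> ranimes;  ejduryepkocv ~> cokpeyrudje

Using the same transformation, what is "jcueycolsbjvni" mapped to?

nvjbslocyeucj

The rule is to reverse the string, then delete the first character.
Applying that to "jcueycolsbjvni" gives "nvjbslocyeucj".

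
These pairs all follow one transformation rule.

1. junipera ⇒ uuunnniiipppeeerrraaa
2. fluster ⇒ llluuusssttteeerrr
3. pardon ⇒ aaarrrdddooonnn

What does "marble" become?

aaarrrbbbllleee

Each output is the input with this applied: delete the first character, then repeat every character 3 times.
Applying both steps to "marble": "arble", then "aaarrrbbbllleee".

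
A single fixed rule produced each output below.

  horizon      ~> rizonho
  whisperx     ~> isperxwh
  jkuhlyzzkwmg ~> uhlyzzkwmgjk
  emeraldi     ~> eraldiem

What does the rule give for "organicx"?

In each case the input is transformed by: move the first 2 characters to the end (rotate left by 2).
For "organicx" the result is "ganicxor".

ganicxor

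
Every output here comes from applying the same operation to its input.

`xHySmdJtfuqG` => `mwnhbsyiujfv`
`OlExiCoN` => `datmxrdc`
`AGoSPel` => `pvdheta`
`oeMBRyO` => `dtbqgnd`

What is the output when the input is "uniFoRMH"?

jcxudgbw

The transformation: shift every letter 11 places backward in the alphabet (wrapping around), then convert every letter to lowercase.
Working it through for "uniFoRMH": intermediate "jcxUdGBW", final "jcxudgbw".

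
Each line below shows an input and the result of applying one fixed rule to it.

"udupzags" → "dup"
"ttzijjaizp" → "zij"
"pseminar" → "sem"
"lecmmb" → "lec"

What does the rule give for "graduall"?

rad

Each output is the input with this applied: swap the front and back halves of the string, then keep only the last 3 characters.
For "graduall", step one produces "uallgrad"; step two turns that into "rad".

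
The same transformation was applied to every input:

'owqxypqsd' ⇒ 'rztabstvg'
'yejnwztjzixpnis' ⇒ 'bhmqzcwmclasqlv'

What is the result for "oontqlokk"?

rrqwtornn

The pattern: shift every letter 3 places forward in the alphabet (wrapping around).
For "oontqlokk" the result is "rrqwtornn".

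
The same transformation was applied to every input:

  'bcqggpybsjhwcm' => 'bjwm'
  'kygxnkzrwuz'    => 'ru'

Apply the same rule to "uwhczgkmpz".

mz

The transformation: keep every other character starting from the second (positions 2nd, 4th, 6th, ...), then delete the first 3 characters.
For "uwhczgkmpz", step one produces "wcgmz"; step two turns that into "mz".
(Check on "kygxnkzrwuz": → "yxkru" → "ru" ✓)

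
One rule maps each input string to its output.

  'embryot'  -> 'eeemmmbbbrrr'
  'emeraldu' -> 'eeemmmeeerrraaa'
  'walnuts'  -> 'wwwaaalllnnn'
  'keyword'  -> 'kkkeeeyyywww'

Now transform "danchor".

The transformation: delete the last 3 characters, then repeat every character 3 times.
Working it through for "danchor": intermediate "danc", final "dddaaannnccc".

dddaaannnccc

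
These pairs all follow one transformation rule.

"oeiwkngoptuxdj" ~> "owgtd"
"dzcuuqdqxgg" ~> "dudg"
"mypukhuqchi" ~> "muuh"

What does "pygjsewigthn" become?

Rule — keep one character in every 3, starting at position 1 (positions 1st, 4th, 7th, ...).
Doing the same to "pygjsewigthn": "pjwt".

pjwt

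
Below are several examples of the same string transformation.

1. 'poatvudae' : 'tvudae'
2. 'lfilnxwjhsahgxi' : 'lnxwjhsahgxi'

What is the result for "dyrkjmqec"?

In each case the input is transformed by: delete the first 3 characters.
Doing the same to "dyrkjmqec": "kjmqec".

kjmqec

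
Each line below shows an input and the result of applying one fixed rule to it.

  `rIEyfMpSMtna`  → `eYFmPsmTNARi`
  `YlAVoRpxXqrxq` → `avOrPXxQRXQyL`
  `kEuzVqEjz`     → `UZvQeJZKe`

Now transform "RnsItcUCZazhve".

Rule — move the first 2 characters to the end (rotate left by 2), then flip the case of every letter.
Starting from "RnsItcUCZazhve": after the first operation, "sItcUCZazhveRn"; after the second, "SiTCuczAZHVErN".

SiTCuczAZHVErN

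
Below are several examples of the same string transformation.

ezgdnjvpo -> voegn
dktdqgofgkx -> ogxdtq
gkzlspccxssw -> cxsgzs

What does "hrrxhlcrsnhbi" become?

cshihrh

The transformation: keep every other character starting from the first (positions 1st, 3rd, 5th, ...), then move the first 3 characters to the end (rotate left by 3).
For "hrrxhlcrsnhbi", step one produces "hrhcshi"; step two turns that into "cshihrh".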